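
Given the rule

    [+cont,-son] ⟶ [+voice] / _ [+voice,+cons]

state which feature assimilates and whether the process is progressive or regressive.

regressive voicing assimilation

The structural change is [+voice], and the conditioning segment [+voice,+cons] (a voiced consonant) is itself voiced, so the target comes to share the voicing of its neighbour — voicing assimilation.
Since the environment is written after the underscore, the trigger follows the target; the direction is regressive.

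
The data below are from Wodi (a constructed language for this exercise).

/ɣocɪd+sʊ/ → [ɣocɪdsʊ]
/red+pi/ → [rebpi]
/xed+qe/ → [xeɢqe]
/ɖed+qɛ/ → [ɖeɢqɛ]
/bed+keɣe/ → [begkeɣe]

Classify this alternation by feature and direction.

Comparing underlying and surface forms, /d/ → [b] is the alternation; the neighbouring /p/ is constant.
/d/ is alveolar while /p/ is bilabial; the output [b] is bilabial, matching the trigger — so the feature that spreads is place.
Manner and voice are unchanged, so the assimilation is partial, not total.
The other alternating forms pattern the same way: /d/ → [ɢ] before /q/ (alveolar → uvular, matching uvular); /d/ → [g] before /k/ (alveolar → velar, matching velar) — only place changes, and always toward the following segment.
Nothing changes in [ɣocɪdsʊ]: there the adjacent consonants already agree in place (/d/ and /s/ are both alveolar), so this form is consistent with the same rule.
The trigger is the following segment, so the direction is regressive (anticipatory).

regressive place assimilation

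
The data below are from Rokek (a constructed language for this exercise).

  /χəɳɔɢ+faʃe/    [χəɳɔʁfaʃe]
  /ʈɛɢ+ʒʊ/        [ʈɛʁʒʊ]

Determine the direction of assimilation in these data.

regressive

Comparing underlying and surface forms, /ɢ/ → [ʁ] is the alternation; the neighbouring /f/ is constant.
/ɢ/ is a stop while /f/ is a fricative; the output [ʁ] is a fricative, matching the trigger — so the feature that spreads is manner.
The other alternating form patterns the same way: /ɢ/ → [ʁ] before /ʒ/ (stop → fricative, matching a fricative) — only manner changes, and always toward the following segment.
The trigger is the following segment, so the direction is regressive (anticipatory).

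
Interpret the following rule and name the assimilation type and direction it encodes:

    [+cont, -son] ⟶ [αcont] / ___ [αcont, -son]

The shared variable α links the value of [cont] on the target to that of the neighbouring obstruent. [cont] distinguishes stops from fricatives — a manner-of-articulation feature — so this is manner assimilation.
The conditioning segment sits to the right of the focus bar, meaning the trigger follows the segment that changes — regressive assimilation.

regressive manner assimilation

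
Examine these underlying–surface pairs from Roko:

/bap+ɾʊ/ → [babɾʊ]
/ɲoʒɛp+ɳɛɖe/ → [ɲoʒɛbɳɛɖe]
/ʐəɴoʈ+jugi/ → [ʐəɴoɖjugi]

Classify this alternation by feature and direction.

Comparing underlying and surface forms, /p/ → [b] is the alternation; the neighbouring /ɾ/ is constant.
The change voiceless → voiced matches the voicing of the following /ɾ/, identifying this as voicing assimilation.
Place and manner are unchanged, so the assimilation is partial, not total.
The same holds elsewhere in the data: /p/ → [b] before /ɳ/ (voiceless → voiced, matching voiced); /ʈ/ → [ɖ] before /j/ (voiceless → voiced, matching voiced) — only voicing changes, and always toward the following segment.
The trigger is the following segment, so the direction is regressive (anticipatory).

regressive voicing assimilation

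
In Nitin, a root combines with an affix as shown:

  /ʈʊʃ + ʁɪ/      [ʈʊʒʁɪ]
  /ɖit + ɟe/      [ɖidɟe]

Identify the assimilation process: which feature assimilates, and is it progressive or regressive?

regressive voicing assimilation

The segment that alternates is /ʃ/, which surfaces as [ʒ] when adjacent to /ʁ/.
The change voiceless → voiced matches the voicing of the following /ʁ/, identifying this as voicing assimilation.
Place and manner are unchanged, so the assimilation is partial, not total.
The same holds elsewhere in the data: /t/ → [d] before /ɟ/ (voiceless → voiced, matching voiced) — only voicing changes, and always toward the following segment.
Since the segment that changes precedes the conditioning segment, the assimilation is regressive.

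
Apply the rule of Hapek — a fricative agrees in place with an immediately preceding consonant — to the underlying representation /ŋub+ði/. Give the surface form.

[ŋubβi]

The rule targets /ð/ (voiced dental fricative), which sits after the trigger /b/ (bilabial).
A voiced bilabial fricative is [β], so the surface segment is [β].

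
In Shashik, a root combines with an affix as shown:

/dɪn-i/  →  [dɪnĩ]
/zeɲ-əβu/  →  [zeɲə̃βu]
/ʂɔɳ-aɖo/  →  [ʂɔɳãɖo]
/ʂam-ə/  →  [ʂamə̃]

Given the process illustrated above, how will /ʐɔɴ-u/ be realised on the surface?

The data show progressive nasality assimilation (vowel nasalisation): /i/ → [ĩ] after /n/; /ə/ → [ə̃] after /ɲ/; /a/ → [ã] after /ɳ/; /ə/ → [ə̃] after /m/ — a vowel is nasalised by an immediately preceding nasal consonant.
The vowel /u/ is adjacent to the preceding nasal /ɴ/, so it acquires [+nasal] and surfaces as [ũ].

[ʐɔɴũ]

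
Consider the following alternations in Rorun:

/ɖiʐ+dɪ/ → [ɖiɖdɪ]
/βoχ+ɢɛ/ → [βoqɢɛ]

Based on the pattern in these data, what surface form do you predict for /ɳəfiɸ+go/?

The data show regressive manner assimilation: /ʐ/ → [ɖ] before /d/; /χ/ → [q] before /ɢ/. In each pair only manner changes, matching the following consonant, while place and voice stay constant.
/ɸ/ is a voiceless bilabial fricative. The following trigger /g/ is a stop, so /ɸ/ must become a stop as well.
A voiceless bilabial stop is [p], so the surface segment is [p].

[ɳəfipgo]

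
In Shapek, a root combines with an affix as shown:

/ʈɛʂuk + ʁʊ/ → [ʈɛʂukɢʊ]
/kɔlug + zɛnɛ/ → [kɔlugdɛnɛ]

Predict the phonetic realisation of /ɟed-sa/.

[ɟedta]

The data show progressive manner assimilation: /ʁ/ → [ɢ] after /k/; /z/ → [d] after /g/. In each pair only manner changes, matching the preceding consonant, while place and voice stay constant.
/s/ is a voiceless alveolar fricative. The preceding trigger /d/ is a stop, so /s/ must become a stop as well.
The voiceless alveolar stop is [t], so /s/ → [t].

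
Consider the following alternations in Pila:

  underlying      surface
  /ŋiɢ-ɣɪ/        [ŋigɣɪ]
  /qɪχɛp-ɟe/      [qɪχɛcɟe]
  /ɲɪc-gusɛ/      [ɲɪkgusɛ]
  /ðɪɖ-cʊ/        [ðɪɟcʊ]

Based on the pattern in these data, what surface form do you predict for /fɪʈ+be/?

[fɪpbe]

The data show regressive place assimilation: /ɢ/ → [g] before /ɣ/; /p/ → [c] before /ɟ/; /c/ → [k] before /g/; /ɖ/ → [ɟ] before /c/. In each pair only place changes, matching the following consonant, while manner and voice stay constant.
The rule targets /ʈ/ (voiceless retroflex stop), which sits before the trigger /b/ (bilabial).
The voiceless bilabial stop is [p], so /ʈ/ → [p].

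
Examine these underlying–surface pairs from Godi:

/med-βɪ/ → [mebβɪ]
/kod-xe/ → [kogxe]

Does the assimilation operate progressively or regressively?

regressive

Comparing underlying and surface forms, /d/ → [b] is the alternation; the neighbouring /β/ is constant.
The change alveolar → bilabial matches the place of the following /β/, identifying this as place assimilation.
The other alternating form patterns the same way: /d/ → [g] before /x/ (alveolar → velar, matching velar) — only place changes, and always toward the following segment.
Since the segment that changes precedes the conditioning segment, the assimilation is regressive.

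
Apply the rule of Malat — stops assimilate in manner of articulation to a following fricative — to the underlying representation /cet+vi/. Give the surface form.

[cesvi]

The rule targets /t/ (voiceless alveolar stop), which sits before the trigger /v/ (fricative).
The voiceless alveolar fricative is [s], so /t/ → [s].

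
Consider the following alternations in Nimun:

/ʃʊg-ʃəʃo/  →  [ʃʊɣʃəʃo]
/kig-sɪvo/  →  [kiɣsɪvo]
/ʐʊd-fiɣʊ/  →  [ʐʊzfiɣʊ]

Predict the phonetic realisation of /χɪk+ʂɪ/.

[χɪxʂɪ]

The data show regressive manner assimilation: /g/ → [ɣ] before /ʃ/; /g/ → [ɣ] before /s/; /d/ → [z] before /f/. In each pair only manner changes, matching the following consonant, while place and voice stay constant.
The rule targets /k/ (voiceless velar stop), which sits before the trigger /ʂ/ (fricative).
The voiceless velar fricative is [x], so /k/ → [x].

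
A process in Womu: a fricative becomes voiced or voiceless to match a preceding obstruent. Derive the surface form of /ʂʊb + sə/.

[ʂʊbzə]

The rule targets /s/ (voiceless alveolar fricative), which sits after the trigger /b/ (voiced).
Changing only its voicing to voiced gives [z] — the voiced alveolar fricative.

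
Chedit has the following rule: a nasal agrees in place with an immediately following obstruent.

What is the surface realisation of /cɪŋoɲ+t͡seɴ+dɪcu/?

[cɪŋont͡sendɪcu]

The rule targets /ɲ/ (voiced palatal nasal), which sits before the trigger /t͡s/ (alveolar).
A voiced alveolar nasal is [n], so the surface segment is [n].
The same rule applies at the second boundary: /ɴ/ → [n] next to /d/.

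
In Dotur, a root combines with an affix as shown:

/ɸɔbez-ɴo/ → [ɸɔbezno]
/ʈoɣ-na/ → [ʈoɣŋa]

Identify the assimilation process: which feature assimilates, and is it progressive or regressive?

Underlying /ɴ/ is realised as [n] next to /z/; /z/ itself does not change.
The change uvular → alveolar matches the place of the preceding /z/, identifying this as place assimilation.
Manner and voice are unchanged, so the assimilation is partial, not total.
Checking the remaining alternation: /n/ → [ŋ] after /ɣ/ (alveolar → velar, matching velar) — only place changes, and always toward the preceding segment.
The trigger is the preceding segment, so the direction is progressive (perseverative).

progressive place assimilation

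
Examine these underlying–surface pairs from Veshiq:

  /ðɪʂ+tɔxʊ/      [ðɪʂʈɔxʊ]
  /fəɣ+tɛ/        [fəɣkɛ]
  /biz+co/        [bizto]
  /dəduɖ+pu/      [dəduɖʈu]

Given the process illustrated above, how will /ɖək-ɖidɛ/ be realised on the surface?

[ɖəkgidɛ]

The data show progressive place assimilation: /t/ → [ʈ] after /ʂ/; /t/ → [k] after /ɣ/; /c/ → [t] after /z/; /p/ → [ʈ] after /ɖ/. In each pair only place changes, matching the preceding consonant, while manner and voice stay constant.
The rule targets /ɖ/ (voiced retroflex stop), which sits after the trigger /k/ (velar).
Changing only its place to velar gives [g] — the voiced velar stop.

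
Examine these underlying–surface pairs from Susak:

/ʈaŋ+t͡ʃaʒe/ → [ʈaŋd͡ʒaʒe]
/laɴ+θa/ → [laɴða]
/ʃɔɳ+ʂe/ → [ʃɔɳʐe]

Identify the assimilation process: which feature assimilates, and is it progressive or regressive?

progressive voicing assimilation

Underlying /t͡ʃ/ is realised as [d͡ʒ] next to /ŋ/; /ŋ/ itself does not change.
The change voiceless → voiced matches the voicing of the preceding /ŋ/, identifying this as voicing assimilation.
Place and manner are unchanged, so the assimilation is partial, not total.
The other alternating forms pattern the same way: /θ/ → [ð] after /ɴ/ (voiceless → voiced, matching voiced); /ʂ/ → [ʐ] after /ɳ/ (voiceless → voiced, matching voiced) — only voicing changes, and always toward the preceding segment.
Since the segment that changes follows the conditioning segment, the assimilation is progressive.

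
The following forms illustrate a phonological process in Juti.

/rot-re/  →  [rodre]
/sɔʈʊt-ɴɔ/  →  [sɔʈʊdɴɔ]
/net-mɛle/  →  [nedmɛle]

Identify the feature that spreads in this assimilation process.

voicing

The segment that alternates is /t/, which surfaces as [d] when adjacent to /r/.
The change voiceless → voiced matches the voicing of the following /r/, identifying this as voicing assimilation.
The other alternating forms pattern the same way: /t/ → [d] before /ɴ/ (voiceless → voiced, matching voiced); /t/ → [d] before /m/ (voiceless → voiced, matching voiced) — only voicing changes, and always toward the following segment.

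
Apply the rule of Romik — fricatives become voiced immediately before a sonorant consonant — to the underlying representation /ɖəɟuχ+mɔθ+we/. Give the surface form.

[ɖəɟuʁmɔðwe]

/χ/ is a voiceless uvular fricative. The following trigger /m/ is voiced, so /χ/ must become voiced as well.
The voiced uvular fricative is [ʁ], so /χ/ → [ʁ].
At the second juncture, /θ/ likewise becomes [ð] adjacent to /w/.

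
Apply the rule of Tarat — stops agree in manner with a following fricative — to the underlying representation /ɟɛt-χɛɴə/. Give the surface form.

[ɟɛsχɛɴə]

The rule targets /t/ (voiceless alveolar stop), which sits before the trigger /χ/ (fricative).
A voiceless alveolar fricative is [s], so the surface segment is [s].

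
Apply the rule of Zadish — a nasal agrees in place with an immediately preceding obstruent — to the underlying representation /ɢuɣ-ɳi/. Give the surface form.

[ɢuɣŋi]

/ɳ/ is a voiced retroflex nasal. The preceding trigger /ɣ/ is velar, so /ɳ/ must become velar as well.
The voiced velar nasal is [ŋ], so /ɳ/ → [ŋ].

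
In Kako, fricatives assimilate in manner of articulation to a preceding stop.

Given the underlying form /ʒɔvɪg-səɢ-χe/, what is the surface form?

[ʒɔvɪgtəɢqe]

The rule targets /s/ (voiceless alveolar fricative), which sits after the trigger /g/ (stop).
Changing only its manner to stop gives [t] — the voiceless alveolar stop.
At the second juncture, /χ/ likewise becomes [q] adjacent to /ɢ/.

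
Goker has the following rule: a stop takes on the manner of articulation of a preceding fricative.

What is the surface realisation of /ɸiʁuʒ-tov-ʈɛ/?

[ɸiʁuʒsovʂɛ]

/t/ is a voiceless alveolar stop. The preceding trigger /ʒ/ is a fricative, so /t/ must become a fricative as well.
Changing only its manner to fricative gives [s] — the voiceless alveolar fricative.
The same rule applies at the second boundary: /ʈ/ → [ʂ] next to /v/.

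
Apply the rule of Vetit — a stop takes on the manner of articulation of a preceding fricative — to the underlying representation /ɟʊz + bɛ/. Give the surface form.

[ɟʊzβɛ]

/b/ is a voiced bilabial stop. The preceding trigger /z/ is a fricative, so /b/ must become a fricative as well.
The voiced bilabial fricative is [β], so /b/ → [β].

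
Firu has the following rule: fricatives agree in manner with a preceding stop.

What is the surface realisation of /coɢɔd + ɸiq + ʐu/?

[coɢɔdpiqɖu]

/ɸ/ is a voiceless bilabial fricative. The preceding trigger /d/ is a stop, so /ɸ/ must become a stop as well.
The voiceless bilabial stop is [p], so /ɸ/ → [p].
At the second juncture, /ʐ/ likewise becomes [ɖ] adjacent to /q/.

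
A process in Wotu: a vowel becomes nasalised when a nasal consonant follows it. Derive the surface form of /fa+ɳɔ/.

[fãɳɔ]

The vowel /a/ is adjacent to the following nasal /ɳ/, so it acquires [+nasal] and surfaces as [ã].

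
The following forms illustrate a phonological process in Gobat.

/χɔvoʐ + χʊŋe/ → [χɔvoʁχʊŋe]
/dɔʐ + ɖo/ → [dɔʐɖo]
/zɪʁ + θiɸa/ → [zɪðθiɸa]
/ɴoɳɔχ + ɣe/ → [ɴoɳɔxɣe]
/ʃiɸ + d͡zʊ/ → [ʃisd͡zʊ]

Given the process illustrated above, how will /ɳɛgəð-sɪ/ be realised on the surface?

[ɳɛgəzsɪ]

The data show regressive place assimilation: /ʐ/ → [ʁ] before /χ/; /ʁ/ → [ð] before /θ/; /χ/ → [x] before /ɣ/; /ɸ/ → [s] before /d͡z/. In each pair only place changes, matching the following consonant, while manner and voice stay constant.
No alternation appears in [dɔʐɖo]: there the adjacent consonants already agree in place (/ʐ/ and /ɖ/ are both retroflex), so this form is consistent with the same rule.
The rule targets /ð/ (voiced dental fricative), which sits before the trigger /s/ (alveolar).
Changing only its place to alveolar gives [z] — the voiced alveolar fricative.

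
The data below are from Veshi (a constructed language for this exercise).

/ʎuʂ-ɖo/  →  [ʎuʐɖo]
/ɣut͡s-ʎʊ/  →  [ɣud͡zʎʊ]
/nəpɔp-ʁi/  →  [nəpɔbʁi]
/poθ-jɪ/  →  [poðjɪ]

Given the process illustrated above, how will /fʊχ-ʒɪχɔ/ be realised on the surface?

[fʊʁʒɪχɔ]

The data show regressive voicing assimilation: /ʂ/ → [ʐ] before /ɖ/; /t͡s/ → [d͡z] before /ʎ/; /p/ → [b] before /ʁ/; /θ/ → [ð] before /j/. In each pair only voicing changes, matching the following consonant, while place and manner stay constant.
/χ/ is a voiceless uvular fricative. The following trigger /ʒ/ is voiced, so /χ/ must become voiced as well.
A voiced uvular fricative is [ʁ], so the surface segment is [ʁ].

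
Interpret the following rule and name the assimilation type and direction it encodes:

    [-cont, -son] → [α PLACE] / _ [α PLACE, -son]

The rule copies the place features (abbreviated [PLACE]) from the environment onto the target, so the assimilating feature is place.
The conditioning segment sits to the right of the focus bar, meaning the trigger follows the segment that changes — regressive assimilation.

regressive place assimilation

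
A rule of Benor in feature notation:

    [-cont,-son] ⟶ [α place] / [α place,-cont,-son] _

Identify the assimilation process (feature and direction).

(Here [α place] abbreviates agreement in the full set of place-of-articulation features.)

The rule copies the place features (abbreviated [place]) from the environment onto the target, so the assimilating feature is place.
The conditioning segment sits to the left of the focus bar, meaning the trigger precedes the segment that changes — progressive assimilation.

progressive place assimilation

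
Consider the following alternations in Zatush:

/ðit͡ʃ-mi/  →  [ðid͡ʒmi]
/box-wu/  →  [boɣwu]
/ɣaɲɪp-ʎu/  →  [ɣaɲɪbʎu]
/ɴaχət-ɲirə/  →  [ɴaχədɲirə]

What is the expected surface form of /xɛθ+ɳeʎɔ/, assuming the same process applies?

The data show regressive voicing assimilation: /t͡ʃ/ → [d͡ʒ] before /m/; /x/ → [ɣ] before /w/; /p/ → [b] before /ʎ/; /t/ → [d] before /ɲ/. In each pair only voicing changes, matching the following consonant, while place and manner stay constant.
The rule targets /θ/ (voiceless dental fricative), which sits before the trigger /ɳ/ (voiced).
The voiced dental fricative is [ð], so /θ/ → [ð].

[xɛðɳeʎɔ]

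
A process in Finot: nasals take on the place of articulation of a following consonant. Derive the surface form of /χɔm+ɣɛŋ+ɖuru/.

/m/ is a voiced bilabial nasal. The following trigger /ɣ/ is velar, so /m/ must become velar as well.
A voiced velar nasal is [ŋ], so the surface segment is [ŋ].
At the second juncture, /ŋ/ likewise becomes [ɳ] adjacent to /ɖ/.

[χɔŋɣɛɳɖuru]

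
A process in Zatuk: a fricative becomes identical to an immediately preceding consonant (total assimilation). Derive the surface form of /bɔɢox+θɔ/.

[bɔɢoxxɔ]

/θ/ is the segment targeted by the rule; it sits immediately after /x/, so it assimilates completely and surfaces as [x].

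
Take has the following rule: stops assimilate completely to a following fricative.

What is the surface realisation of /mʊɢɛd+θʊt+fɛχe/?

[mʊɢɛθθʊffɛχe]

/d/ is the segment targeted by the rule; it sits immediately before /θ/, so it assimilates completely and surfaces as [θ].
The same rule applies at the second boundary: /t/ → [f] next to /f/.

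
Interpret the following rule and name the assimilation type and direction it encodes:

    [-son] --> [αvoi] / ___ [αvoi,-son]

The shared variable α links the value of [voi] on the target to the same value on the neighbouring segment, so voicing is the feature that assimilates.
The conditioning segment sits to the right of the focus bar, meaning the trigger follows the segment that changes — regressive assimilation.

regressive voicing assimilation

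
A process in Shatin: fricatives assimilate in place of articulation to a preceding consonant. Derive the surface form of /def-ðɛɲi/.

/ð/ is a voiced dental fricative. The preceding trigger /f/ is labiodental, so /ð/ must become labiodental as well.
The voiced labiodental fricative is [v], so /ð/ → [v].

[defvɛɲi]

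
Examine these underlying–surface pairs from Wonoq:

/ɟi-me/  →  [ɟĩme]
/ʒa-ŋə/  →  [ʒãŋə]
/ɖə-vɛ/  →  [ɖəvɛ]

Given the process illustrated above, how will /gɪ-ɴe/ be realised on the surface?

[gɪ̃ɴe]

The data show regressive nasality assimilation (vowel nasalisation): /i/ → [ĩ] before /m/; /a/ → [ã] before /ŋ/ — a vowel is nasalised by an immediately following nasal consonant.
No change occurs in [ɖəvɛ] because the vowel at the boundary is adjacent to an oral consonant, not a nasal (/ə/ next to /v/).
The vowel /ɪ/ is adjacent to the following nasal /ɴ/, so it acquires [+nasal] and surfaces as [ɪ̃].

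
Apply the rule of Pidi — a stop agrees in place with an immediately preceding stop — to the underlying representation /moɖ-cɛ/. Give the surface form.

[moɖʈɛ]

The rule targets /c/ (voiceless palatal stop), which sits after the trigger /ɖ/ (retroflex).
Changing only its place to retroflex gives [ʈ] — the voiceless retroflex stop.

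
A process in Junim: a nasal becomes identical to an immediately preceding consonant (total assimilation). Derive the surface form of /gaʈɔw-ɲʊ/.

[gaʈɔwwʊ]

/ɲ/ is the segment targeted by the rule; it sits immediately after /w/, so it assimilates completely and surfaces as [w].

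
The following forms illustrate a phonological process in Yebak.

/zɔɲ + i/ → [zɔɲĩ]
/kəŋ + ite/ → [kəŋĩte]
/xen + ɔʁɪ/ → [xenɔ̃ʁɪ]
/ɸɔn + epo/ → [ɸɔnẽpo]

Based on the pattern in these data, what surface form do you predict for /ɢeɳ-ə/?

[ɢeɳə̃]

The data show progressive nasality assimilation (vowel nasalisation): /i/ → [ĩ] after /ɲ/; /i/ → [ĩ] after /ŋ/; /ɔ/ → [ɔ̃] after /n/; /e/ → [ẽ] after /n/ — a vowel is nasalised by an immediately preceding nasal consonant.
The vowel /ə/ is adjacent to the preceding nasal /ɳ/, so it acquires [+nasal] and surfaces as [ə̃].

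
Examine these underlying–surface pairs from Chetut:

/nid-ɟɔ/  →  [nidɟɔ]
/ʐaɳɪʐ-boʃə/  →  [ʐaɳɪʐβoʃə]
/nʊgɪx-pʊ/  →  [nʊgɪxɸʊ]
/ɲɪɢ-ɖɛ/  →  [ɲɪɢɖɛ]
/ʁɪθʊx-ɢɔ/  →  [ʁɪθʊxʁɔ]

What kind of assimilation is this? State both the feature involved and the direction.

progressive manner assimilation

Underlying /b/ is realised as [β] next to /ʐ/; /ʐ/ itself does not change.
/b/ is a stop while /ʐ/ is a fricative; the output [β] is a fricative, matching the trigger — so the feature that spreads is manner.
Place and voice are unchanged, so the assimilation is partial, not total.
The same holds elsewhere in the data: /p/ → [ɸ] after /x/ (stop → fricative, matching a fricative); /ɢ/ → [ʁ] after /x/ (stop → fricative, matching a fricative) — only manner changes, and always toward the preceding segment.
No alternation appears in [nidɟɔ], [ɲɪɢɖɛ]: there the adjacent consonants already agree in manner (/ɟ/ and /d/ are both stops; /ɖ/ and /ɢ/ are both stops), so these forms are consistent with the same rule.
Since the segment that changes follows the conditioning segment, the assimilation is progressive.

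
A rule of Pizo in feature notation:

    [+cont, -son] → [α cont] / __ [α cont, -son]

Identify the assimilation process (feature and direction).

The rule copies [cont] (continuancy) from the environment onto the target fricatives; since [±cont] encodes the stop/fricative manner contrast, the assimilating dimension is manner.
Since the environment is written after the underscore, the trigger follows the target; the direction is regressive.

regressive manner assimilation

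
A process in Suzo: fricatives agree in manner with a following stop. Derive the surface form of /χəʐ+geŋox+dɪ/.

[χəɖgeŋokdɪ]

The rule targets /ʐ/ (voiced retroflex fricative), which sits before the trigger /g/ (stop).
The voiced retroflex stop is [ɖ], so /ʐ/ → [ɖ].
At the second juncture, /x/ likewise becomes [k] adjacent to /d/.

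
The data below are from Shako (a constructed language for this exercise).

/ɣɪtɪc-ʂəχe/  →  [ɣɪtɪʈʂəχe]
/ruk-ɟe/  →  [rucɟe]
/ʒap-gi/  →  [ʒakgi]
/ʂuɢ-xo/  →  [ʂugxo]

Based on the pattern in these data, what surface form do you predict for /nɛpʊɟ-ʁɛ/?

The data show regressive place assimilation: /c/ → [ʈ] before /ʂ/; /k/ → [c] before /ɟ/; /p/ → [k] before /g/; /ɢ/ → [g] before /x/. In each pair only place changes, matching the following consonant, while manner and voice stay constant.
/ɟ/ is a voiced palatal stop. The following trigger /ʁ/ is uvular, so /ɟ/ must become uvular as well.
The voiced uvular stop is [ɢ], so /ɟ/ → [ɢ].

[nɛpʊɢʁɛ]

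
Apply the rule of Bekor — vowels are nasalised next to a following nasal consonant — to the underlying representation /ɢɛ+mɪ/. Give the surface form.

[ɢɛ̃mɪ]

/ɛ/ sits next to the nasal /m/ and is therefore nasalised to [ɛ̃].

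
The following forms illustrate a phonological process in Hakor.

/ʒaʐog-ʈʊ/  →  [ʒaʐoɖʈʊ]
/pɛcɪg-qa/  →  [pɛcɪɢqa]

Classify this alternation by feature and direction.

Underlying /g/ is realised as [ɖ] next to /ʈ/; /ʈ/ itself does not change.
The change velar → retroflex matches the place of the following /ʈ/, identifying this as place assimilation.
Manner and voice are unchanged, so the assimilation is partial, not total.
The same holds elsewhere in the data: /g/ → [ɢ] before /q/ (velar → uvular, matching uvular) — only place changes, and always toward the following segment.
Since the segment that changes precedes the conditioning segment, the assimilation is regressive.

regressive place assimilation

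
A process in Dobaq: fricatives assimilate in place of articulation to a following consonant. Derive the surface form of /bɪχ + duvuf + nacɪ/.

/χ/ is a voiceless uvular fricative. The following trigger /d/ is alveolar, so /χ/ must become alveolar as well.
Changing only its place to alveolar gives [s] — the voiceless alveolar fricative.
The same rule applies at the second boundary: /f/ → [s] next to /n/.

[bɪsduvusnacɪ]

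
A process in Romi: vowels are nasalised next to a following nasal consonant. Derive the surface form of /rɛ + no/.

[rɛ̃no]

/ɛ/ sits next to the nasal /n/ and is therefore nasalised to [ɛ̃].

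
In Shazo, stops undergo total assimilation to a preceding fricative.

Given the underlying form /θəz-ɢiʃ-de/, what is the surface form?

[θəzziʃʃe]

/ɢ/ is the segment targeted by the rule; it sits immediately after /z/, so it assimilates completely and surfaces as [z].
At the second juncture, /d/ likewise becomes [ʃ] adjacent to /ʃ/.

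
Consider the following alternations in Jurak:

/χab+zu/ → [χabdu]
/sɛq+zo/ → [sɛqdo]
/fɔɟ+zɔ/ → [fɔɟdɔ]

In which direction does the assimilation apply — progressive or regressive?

progressive

Underlying /z/ is realised as [d] next to /b/; /b/ itself does not change.
The change fricative → stop matches the manner of the preceding /b/, identifying this as manner assimilation.
The other alternating forms pattern the same way: /z/ → [d] after /q/ (fricative → stop, matching a stop); /z/ → [d] after /ɟ/ (fricative → stop, matching a stop) — only manner changes, and always toward the preceding segment.
Since the segment that changes follows the conditioning segment, the assimilation is progressive.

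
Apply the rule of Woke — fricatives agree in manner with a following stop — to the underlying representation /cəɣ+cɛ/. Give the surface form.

[cəgcɛ]

The rule targets /ɣ/ (voiced velar fricative), which sits before the trigger /c/ (stop).
Changing only its manner to stop gives [g] — the voiced velar stop.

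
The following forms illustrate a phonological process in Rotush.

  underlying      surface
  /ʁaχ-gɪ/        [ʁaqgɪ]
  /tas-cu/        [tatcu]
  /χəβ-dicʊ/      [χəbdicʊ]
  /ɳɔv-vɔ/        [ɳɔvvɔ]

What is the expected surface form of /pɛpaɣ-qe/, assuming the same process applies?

[pɛpagqe]

The data show regressive manner assimilation: /χ/ → [q] before /g/; /s/ → [t] before /c/; /β/ → [b] before /d/. In each pair only manner changes, matching the following consonant, while place and voice stay constant.
No alternation appears in [ɳɔvvɔ]: there the adjacent consonants already agree in manner (/v/ and /v/ are both fricatives), so this form is consistent with the same rule.
The rule targets /ɣ/ (voiced velar fricative), which sits before the trigger /q/ (stop).
A voiced velar stop is [g], so the surface segment is [g].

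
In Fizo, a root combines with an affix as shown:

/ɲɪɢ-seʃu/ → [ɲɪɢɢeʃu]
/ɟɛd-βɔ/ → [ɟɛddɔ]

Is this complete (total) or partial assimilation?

total assimilation

Comparing underlying and surface forms, /s/ → [ɢ] is the alternation; the neighbouring /ɢ/ is constant.
The output [ɢ] is identical to the trigger /ɢ/ — every feature (place, manner, voicing) has been copied — so this is total assimilation.
The remaining alternation confirms this: /β/ → [d] after /d/ — in each case the output is a copy of the preceding consonant.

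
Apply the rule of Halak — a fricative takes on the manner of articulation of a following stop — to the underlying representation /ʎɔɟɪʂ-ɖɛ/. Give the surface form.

[ʎɔɟɪʈɖɛ]

/ʂ/ is a voiceless retroflex fricative. The following trigger /ɖ/ is a stop, so /ʂ/ must become a stop as well.
The voiceless retroflex stop is [ʈ], so /ʂ/ → [ʈ].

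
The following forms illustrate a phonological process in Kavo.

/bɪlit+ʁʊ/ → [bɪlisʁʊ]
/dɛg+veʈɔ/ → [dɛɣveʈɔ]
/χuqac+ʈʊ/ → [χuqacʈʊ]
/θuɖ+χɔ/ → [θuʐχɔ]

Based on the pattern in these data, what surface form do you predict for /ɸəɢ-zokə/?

The data show regressive manner assimilation: /t/ → [s] before /ʁ/; /g/ → [ɣ] before /v/; /ɖ/ → [ʐ] before /χ/. In each pair only manner changes, matching the following consonant, while place and voice stay constant.
No alternation appears in [χuqacʈʊ]: there the adjacent consonants already agree in manner (/c/ and /ʈ/ are both stops), so this form is consistent with the same rule.
The rule targets /ɢ/ (voiced uvular stop), which sits before the trigger /z/ (fricative).
Changing only its manner to fricative gives [ʁ] — the voiced uvular fricative.

[ɸəʁzokə]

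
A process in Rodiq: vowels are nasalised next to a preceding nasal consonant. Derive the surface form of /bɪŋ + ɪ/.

/ɪ/ sits next to the nasal /ŋ/ and is therefore nasalised to [ɪ̃].

[bɪŋɪ̃]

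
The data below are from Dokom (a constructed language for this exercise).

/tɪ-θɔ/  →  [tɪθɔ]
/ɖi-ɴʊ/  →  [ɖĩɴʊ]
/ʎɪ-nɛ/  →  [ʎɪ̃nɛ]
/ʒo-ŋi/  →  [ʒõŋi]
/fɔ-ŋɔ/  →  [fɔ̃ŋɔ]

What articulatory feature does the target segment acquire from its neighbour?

The vowel /i/ surfaces as nasalised [ĩ] next to the following nasal /ɴ/ — it has acquired the [+nasal] feature of its neighbour.
The other forms show the same pattern: /ɪ/ → [ɪ̃] before /n/; /o/ → [õ] before /ŋ/; /ɔ/ → [ɔ̃] before /ŋ/ — each time a vowel is nasalised next to a following nasal.
No change occurs in [tɪθɔ] because the vowel at the boundary is adjacent to an oral consonant, not a nasal (/ɪ/ next to /θ/).

nasality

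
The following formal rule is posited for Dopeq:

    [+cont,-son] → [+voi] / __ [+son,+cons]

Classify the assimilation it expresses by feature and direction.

regressive voicing assimilation

The target ([+cont,-son], fricatives) acquires [+voi] next to a sonorant consonant ([+son,+cons]) — it takes on the voicing of its neighbour, so the feature that spreads is voicing.
Since the environment is written after the underscore, the trigger follows the target; the direction is regressive.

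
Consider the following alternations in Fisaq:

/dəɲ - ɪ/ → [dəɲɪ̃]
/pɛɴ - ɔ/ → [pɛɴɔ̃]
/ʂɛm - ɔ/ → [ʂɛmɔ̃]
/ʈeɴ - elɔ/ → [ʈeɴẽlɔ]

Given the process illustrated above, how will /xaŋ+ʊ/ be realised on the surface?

[xaŋʊ̃]

The data show progressive nasality assimilation (vowel nasalisation): /ɪ/ → [ɪ̃] after /ɲ/; /ɔ/ → [ɔ̃] after /ɴ/; /ɔ/ → [ɔ̃] after /m/; /e/ → [ẽ] after /ɴ/ — a vowel is nasalised by an immediately preceding nasal consonant.
/ʊ/ sits next to the nasal /ŋ/ and is therefore nasalised to [ʊ̃].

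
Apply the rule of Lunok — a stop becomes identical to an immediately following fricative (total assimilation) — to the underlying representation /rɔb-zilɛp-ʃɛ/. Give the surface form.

/b/ is the segment targeted by the rule; it sits immediately before /z/, so it assimilates completely and surfaces as [z].
The same rule applies at the second boundary: /p/ → [ʃ] next to /ʃ/.

[rɔzzilɛʃʃɛ]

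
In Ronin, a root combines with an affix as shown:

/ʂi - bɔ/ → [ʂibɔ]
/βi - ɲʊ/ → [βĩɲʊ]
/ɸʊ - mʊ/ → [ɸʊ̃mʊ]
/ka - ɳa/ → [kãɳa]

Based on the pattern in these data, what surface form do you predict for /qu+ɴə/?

The data show regressive nasality assimilation (vowel nasalisation): /i/ → [ĩ] before /ɲ/; /ʊ/ → [ʊ̃] before /m/; /a/ → [ã] before /ɳ/ — a vowel is nasalised by an immediately following nasal consonant.
No change occurs in [ʂibɔ] because the vowel at the boundary is adjacent to an oral consonant, not a nasal (/i/ next to /b/).
/u/ sits next to the nasal /ɴ/ and is therefore nasalised to [ũ].

[qũɴə]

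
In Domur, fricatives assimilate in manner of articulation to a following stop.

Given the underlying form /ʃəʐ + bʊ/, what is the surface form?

The rule targets /ʐ/ (voiced retroflex fricative), which sits before the trigger /b/ (stop).
A voiced retroflex stop is [ɖ], so the surface segment is [ɖ].

[ʃəɖbʊ]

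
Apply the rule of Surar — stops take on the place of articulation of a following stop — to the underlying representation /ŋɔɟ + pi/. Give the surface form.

/ɟ/ is a voiced palatal stop. The following trigger /p/ is bilabial, so /ɟ/ must become bilabial as well.
A voiced bilabial stop is [b], so the surface segment is [b].

[ŋɔbpi]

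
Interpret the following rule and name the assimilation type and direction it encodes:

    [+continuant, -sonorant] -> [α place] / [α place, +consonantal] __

The rule copies the place features (abbreviated [place]) from the environment onto the target, so the assimilating feature is place.
Since the environment is written before the underscore, the trigger precedes the target; the direction is progressive.

progressive place assimilation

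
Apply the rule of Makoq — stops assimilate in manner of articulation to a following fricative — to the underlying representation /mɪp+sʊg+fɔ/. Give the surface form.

[mɪɸsʊɣfɔ]

/p/ is a voiceless bilabial stop. The following trigger /s/ is a fricative, so /p/ must become a fricative as well.
The voiceless bilabial fricative is [ɸ], so /p/ → [ɸ].
The same rule applies at the second boundary: /g/ → [ɣ] next to /f/.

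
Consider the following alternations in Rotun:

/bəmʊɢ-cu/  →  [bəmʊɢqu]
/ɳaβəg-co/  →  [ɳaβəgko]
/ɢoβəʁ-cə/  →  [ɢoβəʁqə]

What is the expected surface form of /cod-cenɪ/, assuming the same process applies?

The data show progressive place assimilation: /c/ → [q] after /ɢ/; /c/ → [k] after /g/; /c/ → [q] after /ʁ/. In each pair only place changes, matching the preceding consonant, while manner and voice stay constant.
/c/ is a voiceless palatal stop. The preceding trigger /d/ is alveolar, so /c/ must become alveolar as well.
Changing only its place to alveolar gives [t] — the voiceless alveolar stop.

[codtenɪ]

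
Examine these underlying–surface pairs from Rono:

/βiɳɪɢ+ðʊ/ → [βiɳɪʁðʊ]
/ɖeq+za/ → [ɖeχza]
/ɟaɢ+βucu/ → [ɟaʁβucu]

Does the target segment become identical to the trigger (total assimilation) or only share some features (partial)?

partial assimilation

Underlying /ɢ/ is realised as [ʁ] next to /ð/; /ð/ itself does not change.
The change stop → fricative matches the manner of the following /ð/, identifying this as manner assimilation.
Place and voice are unchanged, so the assimilation is partial, not total.
The same holds elsewhere in the data: /q/ → [χ] before /z/ (stop → fricative, matching a fricative); /ɢ/ → [ʁ] before /β/ (stop → fricative, matching a fricative) — only manner changes, and always toward the following segment.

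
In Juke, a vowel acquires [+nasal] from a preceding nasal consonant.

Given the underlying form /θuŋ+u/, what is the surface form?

The vowel /u/ is adjacent to the preceding nasal /ŋ/, so it acquires [+nasal] and surfaces as [ũ].

[θuŋũ]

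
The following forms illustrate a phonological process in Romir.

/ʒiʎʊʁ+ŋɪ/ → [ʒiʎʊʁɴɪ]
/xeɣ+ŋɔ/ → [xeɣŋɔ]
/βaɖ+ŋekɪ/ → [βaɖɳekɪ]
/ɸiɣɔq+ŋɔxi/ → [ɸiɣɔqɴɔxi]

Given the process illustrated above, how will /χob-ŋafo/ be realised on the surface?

[χobmafo]

The data show progressive place assimilation: /ŋ/ → [ɴ] after /ʁ/; /ŋ/ → [ɳ] after /ɖ/; /ŋ/ → [ɴ] after /q/. In each pair only place changes, matching the preceding consonant, while manner and voice stay constant.
Nothing changes in [xeɣŋɔ]: there the adjacent consonants already agree in place (/ŋ/ and /ɣ/ are both velar), so this form is consistent with the same rule.
The rule targets /ŋ/ (voiced velar nasal), which sits after the trigger /b/ (bilabial).
A voiced bilabial nasal is [m], so the surface segment is [m].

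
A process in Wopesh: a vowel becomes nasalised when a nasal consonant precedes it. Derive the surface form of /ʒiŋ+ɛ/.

/ɛ/ sits next to the nasal /ŋ/ and is therefore nasalised to [ɛ̃].

[ʒiŋɛ̃]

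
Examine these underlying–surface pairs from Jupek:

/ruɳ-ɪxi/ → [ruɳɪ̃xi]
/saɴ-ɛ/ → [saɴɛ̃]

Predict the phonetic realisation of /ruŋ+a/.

[ruŋã]

The data show progressive nasality assimilation (vowel nasalisation): /ɪ/ → [ɪ̃] after /ɳ/; /ɛ/ → [ɛ̃] after /ɴ/ — a vowel is nasalised by an immediately preceding nasal consonant.
The vowel /a/ is adjacent to the preceding nasal /ŋ/, so it acquires [+nasal] and surfaces as [ã].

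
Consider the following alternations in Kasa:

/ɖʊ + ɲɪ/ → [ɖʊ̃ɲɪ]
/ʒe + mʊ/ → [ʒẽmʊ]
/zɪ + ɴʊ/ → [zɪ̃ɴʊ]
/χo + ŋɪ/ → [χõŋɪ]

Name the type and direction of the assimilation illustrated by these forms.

regressive nasality assimilation (vowel nasalisation)

The vowel /ʊ/ surfaces as nasalised [ʊ̃] next to the following nasal /ɲ/ — it has acquired the [+nasal] feature of its neighbour.
Likewise in the remaining data: /e/ → [ẽ] before /m/; /ɪ/ → [ɪ̃] before /ɴ/; /o/ → [õ] before /ŋ/ — each time a vowel is nasalised next to a following nasal.
Because the conditioning nasal is to the right of the vowel that changes, the process is regressive (anticipatory).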